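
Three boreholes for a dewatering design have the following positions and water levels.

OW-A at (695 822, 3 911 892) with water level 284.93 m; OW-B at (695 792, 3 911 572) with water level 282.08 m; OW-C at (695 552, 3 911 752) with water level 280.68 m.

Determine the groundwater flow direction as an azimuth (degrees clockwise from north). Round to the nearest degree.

236°

With h = a·x + b·y + c and OW-A as origin, the differences give:
  (-30)·a + (-320)·b = -2.85
  (-270)·a + (-140)·b = -4.25
Eliminate b (×(-140) and ×(-320), subtract): -82200·a = -961.000 → a = ∂h/∂x = +0.01169
Back-substitute: b = ∂h/∂y = +0.007810.
Flow direction (−∇h) has components (-0.01169 E, -0.007810 N).
Azimuth = atan2(E, N) = atan2(-0.01169, -0.007810) = 236.3° ≈ 236°.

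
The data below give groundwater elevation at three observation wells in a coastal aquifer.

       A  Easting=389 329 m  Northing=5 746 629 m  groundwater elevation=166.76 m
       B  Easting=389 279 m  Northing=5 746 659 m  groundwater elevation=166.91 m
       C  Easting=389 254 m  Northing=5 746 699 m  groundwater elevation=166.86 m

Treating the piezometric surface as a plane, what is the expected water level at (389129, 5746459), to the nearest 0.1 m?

168.8 m

Differences from A: to B (Δx, Δy, Δh) = (-50, 30, +0.15); to C = (-75, 70, +0.10).
Solve a·Δx + b·Δy = Δh: det = (-50)·70 − (-75)·30 = -1250.
∂h/∂x = [(+0.15)·70 − (+0.10)·30] / -1250 = -0.006000
∂h/∂y = [(-50)·(+0.10) − (-75)·(+0.15)] / -1250 = -0.005000
h(389129, 5746459) = 166.76 + (-0.006000)·(-200) + (-0.005000)·(-170) = 166.76 +1.200 +0.850 = 168.810 m.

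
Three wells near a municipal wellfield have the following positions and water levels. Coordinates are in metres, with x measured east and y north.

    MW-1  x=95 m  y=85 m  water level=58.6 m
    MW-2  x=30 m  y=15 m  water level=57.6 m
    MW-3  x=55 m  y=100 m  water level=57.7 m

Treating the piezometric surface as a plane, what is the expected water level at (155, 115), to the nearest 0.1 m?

With h = a·x + b·y + c and MW-1 as origin, the differences give:
  (-65)·a + (-70)·b = -1.0
  (-40)·a + 15·b = -0.9
Eliminate b (×15 and ×(-70), subtract): -3775·a = -78.00 → a = ∂h/∂x = +0.02066
Back-substitute: b = ∂h/∂y = -0.004901.
h(155, 115) = 58.6 + (+0.02066)·(60) + (-0.004901)·(30) = 58.6 +1.240 -0.147 = 59.693 m.

59.7 m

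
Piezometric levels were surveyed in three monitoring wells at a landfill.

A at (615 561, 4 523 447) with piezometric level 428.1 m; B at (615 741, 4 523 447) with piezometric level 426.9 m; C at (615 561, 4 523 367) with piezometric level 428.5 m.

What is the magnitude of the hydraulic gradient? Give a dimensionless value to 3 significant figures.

∂h/∂x = (426.9 − 428.1) / (615741 − 615561) = -0.006667
∂h/∂y = (428.5 − 428.1) / (4523367 − 4523447) = -0.005000
|∇h| = √(-0.006667² + -0.005000²) = 0.008334

0.00833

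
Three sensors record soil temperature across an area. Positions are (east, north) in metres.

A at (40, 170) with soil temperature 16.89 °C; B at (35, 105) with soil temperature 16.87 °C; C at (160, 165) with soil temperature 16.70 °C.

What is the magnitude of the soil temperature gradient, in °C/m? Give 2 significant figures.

0.0016 °C/m

Differences from A: to B (Δx, Δy, Δh) = (-5, -65, -0.02); to C = (120, -5, -0.19).
Determinant of the coordinate differences = (-5)·(-5) − 120·(-65) = 7825.
∂T/∂x = [(-0.02)·(-5) − (-0.19)·(-65)] / 7825 = -0.001565
∂T/∂y = [(-5)·(-0.19) − 120·(-0.02)] / 7825 = +0.0004281
|∇f| = √(-0.001565² + 0.0004281²) = 0.001622 °C/m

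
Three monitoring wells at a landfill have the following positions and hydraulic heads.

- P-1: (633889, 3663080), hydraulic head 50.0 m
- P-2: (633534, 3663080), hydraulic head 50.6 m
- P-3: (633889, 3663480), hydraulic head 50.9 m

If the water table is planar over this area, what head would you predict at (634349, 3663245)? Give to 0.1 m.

49.6 m

∂h/∂x = (50.6 − 50.0) / (633534 − 633889) = -0.001690
∂h/∂y = (50.9 − 50.0) / (3663480 − 3663080) = +0.002250
h(634349, 3663245) = 50.0 + (-0.001690)·(460) + (+0.002250)·(165) = 50.0 -0.777 +0.371 = 49.594 m.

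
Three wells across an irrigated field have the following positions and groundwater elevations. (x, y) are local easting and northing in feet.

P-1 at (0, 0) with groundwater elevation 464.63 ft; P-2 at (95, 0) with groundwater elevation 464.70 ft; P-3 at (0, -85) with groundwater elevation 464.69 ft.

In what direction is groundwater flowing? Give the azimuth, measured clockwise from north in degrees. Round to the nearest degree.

∂h/∂x = (464.70 − 464.63) / (95 − 0) = +0.0007368
∂h/∂y = (464.69 − 464.63) / (-85 − 0) = -0.0007059
Flow direction (−∇h) has components (-0.0007368 E, +0.0007059 N).
Azimuth = atan2(E, N) = atan2(-0.0007368, +0.0007059) = 313.8° ≈ 314°.

314°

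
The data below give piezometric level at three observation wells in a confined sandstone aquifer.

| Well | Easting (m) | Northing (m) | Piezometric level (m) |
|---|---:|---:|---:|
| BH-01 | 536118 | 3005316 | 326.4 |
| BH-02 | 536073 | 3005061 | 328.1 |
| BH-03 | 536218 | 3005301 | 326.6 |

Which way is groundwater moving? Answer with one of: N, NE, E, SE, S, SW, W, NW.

Differences from BH-01: to BH-02 (Δx, Δy, Δh) = (-45, -255, +1.7); to BH-03 = (100, -15, +0.2).
Determinant of the coordinate differences = (-45)·(-15) − 100·(-255) = 26175.
∂h/∂x = [(+1.7)·(-15) − (+0.2)·(-255)] / 26175 = +0.0009742
∂h/∂y = [(-45)·(+0.2) − 100·(+1.7)] / 26175 = -0.006839
Flow = −∇h = (-0.0009742 east, +0.006839 north), which points north.

N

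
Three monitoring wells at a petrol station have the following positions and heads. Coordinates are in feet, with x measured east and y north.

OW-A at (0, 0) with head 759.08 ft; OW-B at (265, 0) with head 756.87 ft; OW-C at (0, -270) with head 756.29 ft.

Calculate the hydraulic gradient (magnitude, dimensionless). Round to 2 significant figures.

∂h/∂x = (756.87 − 759.08) / (265 − 0) = -0.008340
∂h/∂y = (756.29 − 759.08) / (-270 − 0) = +0.01033
|∇h| = √(-0.008340² + 0.01033²) = 0.01328

0.013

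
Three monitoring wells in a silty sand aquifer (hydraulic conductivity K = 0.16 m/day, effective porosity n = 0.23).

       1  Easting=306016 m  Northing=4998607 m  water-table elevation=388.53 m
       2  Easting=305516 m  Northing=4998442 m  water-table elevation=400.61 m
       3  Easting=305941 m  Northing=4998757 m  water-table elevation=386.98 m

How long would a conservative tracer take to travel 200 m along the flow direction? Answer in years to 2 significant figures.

30 years

With h = a·x + b·y + c and 1 as origin, the differences give:
  (-500)·a + (-165)·b = +12.08
  (-75)·a + 150·b = -1.55
Eliminate b (×150 and ×(-165), subtract): -87375·a = 1556.250 → a = ∂h/∂x = -0.01781
Back-substitute: b = ∂h/∂y = -0.01924.
|∇h| = √(-0.01781² + -0.01924²) = 0.02622
Seepage velocity v = K·i/n = 0.16 × 0.02622 / 0.23 = 0.01824 m/day.
t = 200 / 0.01824 = 1.096e+04 days = 30 years.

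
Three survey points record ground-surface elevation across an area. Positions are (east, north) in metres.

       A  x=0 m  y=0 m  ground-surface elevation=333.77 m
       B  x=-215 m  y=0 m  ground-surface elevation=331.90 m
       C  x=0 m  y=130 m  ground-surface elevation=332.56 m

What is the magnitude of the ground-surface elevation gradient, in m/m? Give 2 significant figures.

∂z/∂x = (331.90 − 333.77) / (-215 − 0) = +0.008698
∂z/∂y = (332.56 − 333.77) / (130 − 0) = -0.009308
|∇f| = √(0.008698² + -0.009308²) = 0.01274 m/m

0.013 m/m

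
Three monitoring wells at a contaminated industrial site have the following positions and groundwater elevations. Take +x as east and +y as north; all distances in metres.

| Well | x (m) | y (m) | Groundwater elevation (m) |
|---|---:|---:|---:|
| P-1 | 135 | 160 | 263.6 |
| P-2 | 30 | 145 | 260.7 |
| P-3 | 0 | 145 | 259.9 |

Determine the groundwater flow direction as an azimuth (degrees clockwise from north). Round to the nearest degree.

Taking P-1 as reference: P-2−P-1 = (-105, -15, -2.9); P-3−P-1 = (-135, -15, -3.7).
Solve a·Δx + b·Δy = Δh: det = (-105)·(-15) − (-135)·(-15) = -450.
∂h/∂x = [(-2.9)·(-15) − (-3.7)·(-15)] / -450 = +0.02667
∂h/∂y = [(-105)·(-3.7) − (-135)·(-2.9)] / -450 = +0.006667
Flow direction (−∇h) has components (-0.02667 E, -0.006667 N).
Azimuth = atan2(E, N) = atan2(-0.02667, -0.006667) = 256.0° ≈ 256°.

256°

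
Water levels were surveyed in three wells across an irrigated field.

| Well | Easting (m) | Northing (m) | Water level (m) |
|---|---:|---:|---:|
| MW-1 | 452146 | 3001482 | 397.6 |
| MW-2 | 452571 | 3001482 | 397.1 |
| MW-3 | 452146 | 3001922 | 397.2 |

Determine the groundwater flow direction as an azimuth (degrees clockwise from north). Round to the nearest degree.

052°

∂h/∂x = (397.1 − 397.6) / (452571 − 452146) = -0.001176
∂h/∂y = (397.2 − 397.6) / (3001922 − 3001482) = -0.0009091
Flow direction (−∇h) has components (+0.001176 E, +0.0009091 N).
Azimuth = atan2(E, N) = atan2(+0.001176, +0.0009091) = 52.3° ≈ 052°.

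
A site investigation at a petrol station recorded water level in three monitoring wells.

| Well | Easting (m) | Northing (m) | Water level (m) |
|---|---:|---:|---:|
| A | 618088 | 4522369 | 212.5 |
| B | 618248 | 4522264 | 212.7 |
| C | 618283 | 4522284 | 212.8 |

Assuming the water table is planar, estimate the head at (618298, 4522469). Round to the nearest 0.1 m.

213.1 m

Taking A as reference: B−A = (160, -105, +0.2); C−A = (195, -85, +0.3).
Solve a·Δx + b·Δy = Δh: det = 160·(-85) − 195·(-105) = 6875.
∂h/∂x = [(+0.2)·(-85) − (+0.3)·(-105)] / 6875 = +0.002109
∂h/∂y = [160·(+0.3) − 195·(+0.2)] / 6875 = +0.001309
h(618298, 4522469) = 212.5 + (+0.002109)·(210) + (+0.001309)·(100) = 212.5 +0.443 +0.131 = 213.074 m.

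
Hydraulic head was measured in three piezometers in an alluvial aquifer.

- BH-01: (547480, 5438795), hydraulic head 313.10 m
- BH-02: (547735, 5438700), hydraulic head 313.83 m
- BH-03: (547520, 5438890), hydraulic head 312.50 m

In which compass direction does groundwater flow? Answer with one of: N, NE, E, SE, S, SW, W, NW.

N

With h = a·x + b·y + c and BH-01 as origin, the differences give:
  255·a + (-95)·b = +0.73
  40·a + 95·b = -0.60
Eliminate b (×95 and ×(-95), subtract): 28025·a = 12.350 → a = ∂h/∂x = +0.0004407
Back-substitute: b = ∂h/∂y = -0.006501.
Flow = −∇h = (-0.0004407 east, +0.006501 north), which points north.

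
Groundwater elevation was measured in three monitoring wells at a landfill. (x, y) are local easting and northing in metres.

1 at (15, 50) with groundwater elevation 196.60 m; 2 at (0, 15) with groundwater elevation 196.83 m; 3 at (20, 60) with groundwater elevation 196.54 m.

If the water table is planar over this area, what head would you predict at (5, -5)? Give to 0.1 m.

With h = a·x + b·y + c and 1 as origin, the differences give:
  (-15)·a + (-35)·b = +0.23
  5·a + 10·b = -0.06
Eliminate b (×10 and ×(-35), subtract): 25·a = 0.200 → a = ∂h/∂x = +0.008000
Back-substitute: b = ∂h/∂y = -0.01000.
h(5, -5) = 196.60 + (+0.008000)·(-10) + (-0.01000)·(-55) = 196.60 -0.080 +0.550 = 197.070 m.

197.1 m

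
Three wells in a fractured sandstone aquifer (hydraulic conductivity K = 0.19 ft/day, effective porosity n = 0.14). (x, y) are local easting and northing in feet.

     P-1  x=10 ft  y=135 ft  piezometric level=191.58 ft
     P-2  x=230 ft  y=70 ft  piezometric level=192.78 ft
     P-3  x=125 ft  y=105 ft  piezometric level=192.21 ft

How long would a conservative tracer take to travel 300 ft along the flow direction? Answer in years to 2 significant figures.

110 years

With h = a·x + b·y + c and P-1 as origin, the differences give:
  220·a + (-65)·b = +1.20
  115·a + (-30)·b = +0.63
Eliminate b (×(-30) and ×(-65), subtract): 875·a = 4.950 → a = ∂h/∂x = +0.005657
Back-substitute: b = ∂h/∂y = +0.0006857.
|∇h| = √(0.005657² + 0.0006857²) = 0.005698
Seepage velocity v = K·i/n = 0.19 × 0.005698 / 0.14 = 0.007733 ft/day.
t = 300 / 0.007733 = 3.879e+04 days = 106 years.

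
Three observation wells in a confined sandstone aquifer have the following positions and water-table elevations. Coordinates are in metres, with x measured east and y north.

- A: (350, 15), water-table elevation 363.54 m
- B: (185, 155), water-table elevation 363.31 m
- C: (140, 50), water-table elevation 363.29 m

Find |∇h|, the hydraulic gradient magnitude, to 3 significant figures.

With h = a·x + b·y + c and A as origin, the differences give:
  (-165)·a + 140·b = -0.23
  (-210)·a + 35·b = -0.25
Eliminate b (×35 and ×140, subtract): 23625·a = 26.950 → a = ∂h/∂x = +0.001141
Back-substitute: b = ∂h/∂y = -0.0002984.
|∇h| = √(0.001141² + -0.0002984²) = 0.001179

0.00118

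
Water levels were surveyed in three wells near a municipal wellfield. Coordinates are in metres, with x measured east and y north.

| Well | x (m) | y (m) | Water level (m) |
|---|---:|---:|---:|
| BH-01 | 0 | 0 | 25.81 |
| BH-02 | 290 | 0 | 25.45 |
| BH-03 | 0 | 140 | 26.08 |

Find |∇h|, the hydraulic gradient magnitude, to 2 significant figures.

∂h/∂x = (25.45 − 25.81) / (290 − 0) = -0.001241
∂h/∂y = (26.08 − 25.81) / (140 − 0) = +0.001929
|∇h| = √(-0.001241² + 0.001929²) = 0.002294

0.0023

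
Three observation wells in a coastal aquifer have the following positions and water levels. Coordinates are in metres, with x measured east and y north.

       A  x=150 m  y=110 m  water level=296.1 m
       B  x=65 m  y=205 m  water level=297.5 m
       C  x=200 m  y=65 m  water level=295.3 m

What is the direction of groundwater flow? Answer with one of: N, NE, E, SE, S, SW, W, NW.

Taking A as reference: B−A = (-85, 95, +1.4); C−A = (50, -45, -0.8).
Solve a·Δx + b·Δy = Δh: det = (-85)·(-45) − 50·95 = -925.
∂h/∂x = [(+1.4)·(-45) − (-0.8)·95] / -925 = -0.01405
∂h/∂y = [(-85)·(-0.8) − 50·(+1.4)] / -925 = +0.002162
Flow = −∇h = (+0.01405 east, -0.002162 north), which points east.

E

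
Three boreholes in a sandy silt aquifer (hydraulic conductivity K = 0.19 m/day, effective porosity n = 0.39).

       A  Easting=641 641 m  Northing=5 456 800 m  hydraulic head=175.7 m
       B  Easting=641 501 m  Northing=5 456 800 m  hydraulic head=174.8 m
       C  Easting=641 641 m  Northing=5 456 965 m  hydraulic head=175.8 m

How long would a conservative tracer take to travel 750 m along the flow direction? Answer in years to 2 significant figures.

∂h/∂x = (174.8 − 175.7) / (641501 − 641641) = +0.006429
∂h/∂y = (175.8 − 175.7) / (5456965 − 5456800) = +0.0006061
|∇h| = √(0.006429² + 0.0006061²) = 0.006458
Seepage velocity v = K·i/n = 0.19 × 0.006458 / 0.39 = 0.003146 m/day.
t = 750 / 0.003146 = 2.384e+05 days = 653 years.

650 years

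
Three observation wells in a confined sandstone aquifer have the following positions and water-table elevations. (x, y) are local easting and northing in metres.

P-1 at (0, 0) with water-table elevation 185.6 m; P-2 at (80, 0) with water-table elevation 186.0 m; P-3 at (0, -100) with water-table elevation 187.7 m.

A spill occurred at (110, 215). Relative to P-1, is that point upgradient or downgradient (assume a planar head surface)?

downgradient

∂h/∂x = (186.0 − 185.6) / (80 − 0) = +0.005000
∂h/∂y = (187.7 − 185.6) / (-100 − 0) = -0.02100
Head at (110, 215) = 185.6 + (+0.005000)·(110) + (-0.02100)·(215) = 181.64 m.
That is lower than the 185.6 m at P-1, so the point is downgradient.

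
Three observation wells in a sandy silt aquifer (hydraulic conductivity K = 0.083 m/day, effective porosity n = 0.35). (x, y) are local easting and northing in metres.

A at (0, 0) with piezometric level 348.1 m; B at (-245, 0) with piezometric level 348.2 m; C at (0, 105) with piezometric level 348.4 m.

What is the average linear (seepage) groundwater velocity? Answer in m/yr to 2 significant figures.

∂h/∂x = (348.2 − 348.1) / (-245 − 0) = -0.0004082
∂h/∂y = (348.4 − 348.1) / (105 − 0) = +0.002857
|∇h| = √(-0.0004082² + 0.002857²) = 0.002886
Seepage velocity v = K·i/n = 0.083 × 0.002886 / 0.35 = 0.0006844 m/day = 0.25 m/yr.

0.25 m/yr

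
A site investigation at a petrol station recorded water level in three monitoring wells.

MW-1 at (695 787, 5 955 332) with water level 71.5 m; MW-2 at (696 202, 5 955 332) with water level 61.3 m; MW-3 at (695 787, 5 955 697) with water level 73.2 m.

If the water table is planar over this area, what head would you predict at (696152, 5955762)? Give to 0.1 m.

∂h/∂x = (61.3 − 71.5) / (696202 − 695787) = -0.02458
∂h/∂y = (73.2 − 71.5) / (5955697 − 5955332) = +0.004658
h(696152, 5955762) = 71.5 + (-0.02458)·(365) + (+0.004658)·(430) = 71.5 -8.971 +2.003 = 64.532 m.

64.5 m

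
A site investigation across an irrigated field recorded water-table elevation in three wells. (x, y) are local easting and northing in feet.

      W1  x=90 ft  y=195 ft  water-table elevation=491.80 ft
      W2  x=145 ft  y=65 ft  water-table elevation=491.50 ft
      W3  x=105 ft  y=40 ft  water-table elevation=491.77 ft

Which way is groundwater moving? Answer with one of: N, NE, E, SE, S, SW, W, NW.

Taking W1 as reference: W2−W1 = (55, -130, -0.30); W3−W1 = (15, -155, -0.03).
Solve a·Δx + b·Δy = Δh: det = 55·(-155) − 15·(-130) = -6575.
∂h/∂x = [(-0.30)·(-155) − (-0.03)·(-130)] / -6575 = -0.006479
∂h/∂y = [55·(-0.03) − 15·(-0.30)] / -6575 = -0.0004335
Flow = −∇h = (+0.006479 east, +0.0004335 north), which points east.

E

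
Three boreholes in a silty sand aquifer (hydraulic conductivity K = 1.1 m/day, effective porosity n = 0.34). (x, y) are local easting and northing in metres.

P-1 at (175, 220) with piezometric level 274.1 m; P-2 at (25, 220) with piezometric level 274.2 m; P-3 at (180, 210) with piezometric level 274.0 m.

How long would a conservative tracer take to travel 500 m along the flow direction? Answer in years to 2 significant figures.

44 years

Three-point gradient (reference P-1): Δ to P-2 = (-150, 0, +0.1), Δ to P-3 = (5, -10, -0.1).
∂h/∂x = -0.0006667, ∂h/∂y = +0.009667 (det = 1500).
|∇h| = √(-0.0006667² + 0.009667²) = 0.00969
Seepage velocity v = K·i/n = 1.1 × 0.00969 / 0.34 = 0.03135 m/day.
t = 500 / 0.03135 = 1.595e+04 days = 43.7 years.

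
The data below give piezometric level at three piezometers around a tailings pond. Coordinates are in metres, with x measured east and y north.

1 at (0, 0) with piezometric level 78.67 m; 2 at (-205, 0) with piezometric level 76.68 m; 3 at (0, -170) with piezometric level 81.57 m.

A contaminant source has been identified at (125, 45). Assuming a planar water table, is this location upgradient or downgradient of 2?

∂h/∂x = (76.68 − 78.67) / (-205 − 0) = +0.009707
∂h/∂y = (81.57 − 78.67) / (-170 − 0) = -0.01706
Head at (125, 45) = 78.67 + (+0.009707)·(125) + (-0.01706)·(45) = 79.12 m.
That is higher than the 76.68 m at 2, so the point is upgradient.

upgradient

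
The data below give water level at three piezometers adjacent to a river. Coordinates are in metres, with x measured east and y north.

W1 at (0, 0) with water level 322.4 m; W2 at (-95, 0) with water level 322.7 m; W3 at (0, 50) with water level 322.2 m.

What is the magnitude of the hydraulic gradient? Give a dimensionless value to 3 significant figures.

∂h/∂x = (322.7 − 322.4) / (-95 − 0) = -0.003158
∂h/∂y = (322.2 − 322.4) / (50 − 0) = -0.004000
|∇h| = √(-0.003158² + -0.004000²) = 0.005096

0.00510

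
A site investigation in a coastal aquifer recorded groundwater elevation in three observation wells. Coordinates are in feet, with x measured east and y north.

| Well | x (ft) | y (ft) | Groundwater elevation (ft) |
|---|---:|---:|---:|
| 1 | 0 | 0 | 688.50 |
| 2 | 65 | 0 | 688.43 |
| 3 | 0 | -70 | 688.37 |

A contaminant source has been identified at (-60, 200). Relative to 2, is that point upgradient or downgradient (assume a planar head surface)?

∂h/∂x = (688.43 − 688.50) / (65 − 0) = -0.001077
∂h/∂y = (688.37 − 688.50) / (-70 − 0) = +0.001857
Head at (-60, 200) = 688.50 + (-0.001077)·(-60) + (+0.001857)·(200) = 688.94 ft.
That is higher than the 688.43 ft at 2, so the point is upgradient.

upgradient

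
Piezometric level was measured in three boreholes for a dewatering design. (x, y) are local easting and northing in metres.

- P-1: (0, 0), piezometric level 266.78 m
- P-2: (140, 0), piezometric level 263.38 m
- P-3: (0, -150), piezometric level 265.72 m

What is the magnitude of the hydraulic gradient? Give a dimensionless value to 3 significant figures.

0.0253

∂h/∂x = (263.38 − 266.78) / (140 − 0) = -0.02429
∂h/∂y = (265.72 − 266.78) / (-150 − 0) = +0.007067
|∇h| = √(-0.02429² + 0.007067²) = 0.0253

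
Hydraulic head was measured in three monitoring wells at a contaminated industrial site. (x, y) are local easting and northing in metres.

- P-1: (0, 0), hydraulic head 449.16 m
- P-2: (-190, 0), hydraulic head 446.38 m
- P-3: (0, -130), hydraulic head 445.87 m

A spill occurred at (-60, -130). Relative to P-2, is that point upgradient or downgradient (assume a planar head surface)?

downgradient

∂h/∂x = (446.38 − 449.16) / (-190 − 0) = +0.01463
∂h/∂y = (445.87 − 449.16) / (-130 − 0) = +0.02531
Head at (-60, -130) = 449.16 + (+0.01463)·(-60) + (+0.02531)·(-130) = 444.99 m.
That is lower than the 446.38 m at P-2, so the point is downgradient.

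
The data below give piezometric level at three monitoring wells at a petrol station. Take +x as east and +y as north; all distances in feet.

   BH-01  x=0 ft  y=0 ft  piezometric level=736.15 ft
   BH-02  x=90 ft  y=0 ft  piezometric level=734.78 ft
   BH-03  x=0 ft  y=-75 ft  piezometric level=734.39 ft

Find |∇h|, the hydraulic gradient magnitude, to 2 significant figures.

∂h/∂x = (734.78 − 736.15) / (90 − 0) = -0.01522
∂h/∂y = (734.39 − 736.15) / (-75 − 0) = +0.02347
|∇h| = √(-0.01522² + 0.02347²) = 0.02797

0.028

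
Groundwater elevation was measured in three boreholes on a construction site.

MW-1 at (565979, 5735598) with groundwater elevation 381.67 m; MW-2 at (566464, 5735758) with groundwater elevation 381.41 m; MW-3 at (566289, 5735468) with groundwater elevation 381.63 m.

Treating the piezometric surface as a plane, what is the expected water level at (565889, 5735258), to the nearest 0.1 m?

Three-point gradient (reference MW-1): Δ to MW-2 = (485, 160, -0.26), Δ to MW-3 = (310, -130, -0.04).
∂h/∂x = -0.0003569, ∂h/∂y = -0.0005433 (det = -112650).
h(565889, 5735258) = 381.67 + (-0.0003569)·(-90) + (-0.0005433)·(-340) = 381.67 +0.032 +0.185 = 381.887 m.

381.9 m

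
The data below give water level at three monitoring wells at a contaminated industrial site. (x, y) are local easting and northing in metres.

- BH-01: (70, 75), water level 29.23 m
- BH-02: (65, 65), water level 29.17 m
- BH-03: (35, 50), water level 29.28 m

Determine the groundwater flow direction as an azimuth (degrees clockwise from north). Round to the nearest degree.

With h = a·x + b·y + c and BH-01 as origin, the differences give:
  (-5)·a + (-10)·b = -0.06
  (-35)·a + (-25)·b = +0.05
Eliminate b (×(-25) and ×(-10), subtract): -225·a = 2.000 → a = ∂h/∂x = -0.008889
Back-substitute: b = ∂h/∂y = +0.01044.
Flow direction (−∇h) has components (+0.008889 E, -0.01044 N).
Azimuth = atan2(E, N) = atan2(+0.008889, -0.01044) = 139.6° ≈ 140°.

140°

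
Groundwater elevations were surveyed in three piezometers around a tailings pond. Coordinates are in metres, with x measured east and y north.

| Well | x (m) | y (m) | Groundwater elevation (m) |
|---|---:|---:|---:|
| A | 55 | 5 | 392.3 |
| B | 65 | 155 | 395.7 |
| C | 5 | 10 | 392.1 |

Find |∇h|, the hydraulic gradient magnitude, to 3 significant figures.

0.0231

With h = a·x + b·y + c and A as origin, the differences give:
  10·a + 150·b = +3.4
  (-50)·a + 5·b = -0.2
Eliminate b (×5 and ×150, subtract): 7550·a = 47.00 → a = ∂h/∂x = +0.006225
Back-substitute: b = ∂h/∂y = +0.02225.
|∇h| = √(0.006225² + 0.02225²) = 0.0231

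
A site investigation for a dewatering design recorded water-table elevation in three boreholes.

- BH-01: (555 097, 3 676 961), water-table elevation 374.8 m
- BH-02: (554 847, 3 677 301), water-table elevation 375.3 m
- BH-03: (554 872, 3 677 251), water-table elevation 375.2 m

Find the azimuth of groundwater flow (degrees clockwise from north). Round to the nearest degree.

216°

Taking BH-01 as reference: BH-02−BH-01 = (-250, 340, +0.5); BH-03−BH-01 = (-225, 290, +0.4).
Solve a·Δx + b·Δy = Δh: det = (-250)·290 − (-225)·340 = 4000.
∂h/∂x = [(+0.5)·290 − (+0.4)·340] / 4000 = +0.002250
∂h/∂y = [(-250)·(+0.4) − (-225)·(+0.5)] / 4000 = +0.003125
Flow direction (−∇h) has components (-0.002250 E, -0.003125 N).
Azimuth = atan2(E, N) = atan2(-0.002250, -0.003125) = 215.8° ≈ 216°.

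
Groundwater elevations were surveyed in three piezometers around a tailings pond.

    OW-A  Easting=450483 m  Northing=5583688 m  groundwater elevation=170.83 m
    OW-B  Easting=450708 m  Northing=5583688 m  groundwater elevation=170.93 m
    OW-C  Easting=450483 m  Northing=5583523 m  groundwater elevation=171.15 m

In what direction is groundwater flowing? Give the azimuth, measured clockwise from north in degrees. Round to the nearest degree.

∂h/∂x = (170.93 − 170.83) / (450708 − 450483) = +0.0004444
∂h/∂y = (171.15 − 170.83) / (5583523 − 5583688) = -0.001939
Flow direction (−∇h) has components (-0.0004444 E, +0.001939 N).
Azimuth = atan2(E, N) = atan2(-0.0004444, +0.001939) = 347.1° ≈ 347°.

347°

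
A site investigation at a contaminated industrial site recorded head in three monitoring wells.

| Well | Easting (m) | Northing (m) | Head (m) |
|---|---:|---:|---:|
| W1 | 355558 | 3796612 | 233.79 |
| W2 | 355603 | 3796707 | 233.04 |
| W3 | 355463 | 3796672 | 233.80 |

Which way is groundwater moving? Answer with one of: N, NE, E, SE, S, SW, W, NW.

Three-point gradient (reference W1): Δ to W2 = (45, 95, -0.75), Δ to W3 = (-95, 60, +0.01).
∂h/∂x = -0.003919, ∂h/∂y = -0.006038 (det = 11725).
Flow = −∇h = (+0.003919 east, +0.006038 north), which points northeast.

NE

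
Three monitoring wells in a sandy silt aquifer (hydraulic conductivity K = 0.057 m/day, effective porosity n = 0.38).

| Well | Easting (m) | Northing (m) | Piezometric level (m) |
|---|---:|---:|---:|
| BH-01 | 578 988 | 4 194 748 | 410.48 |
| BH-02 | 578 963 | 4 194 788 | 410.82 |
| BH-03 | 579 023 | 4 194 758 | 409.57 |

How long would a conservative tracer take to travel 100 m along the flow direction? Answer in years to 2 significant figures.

73 years

Three-point gradient (reference BH-01): Δ to BH-02 = (-25, 40, +0.34), Δ to BH-03 = (35, 10, -0.91).
∂h/∂x = -0.02412, ∂h/∂y = -0.006576 (det = -1650).
|∇h| = √(-0.02412² + -0.006576²) = 0.025
Seepage velocity v = K·i/n = 0.057 × 0.025 / 0.38 = 0.00375 m/day.
t = 100 / 0.00375 = 2.667e+04 days = 73 years.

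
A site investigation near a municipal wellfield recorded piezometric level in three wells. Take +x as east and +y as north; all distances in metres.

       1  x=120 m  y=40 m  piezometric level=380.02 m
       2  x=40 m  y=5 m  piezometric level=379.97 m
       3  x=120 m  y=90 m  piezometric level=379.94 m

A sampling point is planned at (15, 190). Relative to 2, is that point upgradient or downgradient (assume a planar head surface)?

Taking 1 as reference: 2−1 = (-80, -35, -0.05); 3−1 = (0, 50, -0.08).
Solve a·Δx + b·Δy = Δh: det = (-80)·50 − 0·(-35) = -4000.
∂h/∂x = [(-0.05)·50 − (-0.08)·(-35)] / -4000 = +0.001325
∂h/∂y = [(-80)·(-0.08) − 0·(-0.05)] / -4000 = -0.001600
Head at (15, 190) = 380.02 + (+0.001325)·(-105) + (-0.001600)·(150) = 379.64 m.
That is lower than the 379.97 m at 2, so the point is downgradient.

downgradient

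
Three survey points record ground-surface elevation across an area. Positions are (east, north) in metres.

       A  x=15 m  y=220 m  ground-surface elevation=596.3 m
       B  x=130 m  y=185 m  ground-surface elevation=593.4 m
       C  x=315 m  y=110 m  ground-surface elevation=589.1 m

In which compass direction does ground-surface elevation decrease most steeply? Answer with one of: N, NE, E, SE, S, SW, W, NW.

NE

With z = a·x + b·y + c and A as origin, the differences give:
  115·a + (-35)·b = -2.9
  300·a + (-110)·b = -7.2
Eliminate b (×(-110) and ×(-35), subtract): -2150·a = 67.00 → a = ∂z/∂x = -0.03116
Back-substitute: b = ∂z/∂y = -0.01953.
Steepest decrease is along −∇f = (+0.03116 E, +0.01953 N) → northeast.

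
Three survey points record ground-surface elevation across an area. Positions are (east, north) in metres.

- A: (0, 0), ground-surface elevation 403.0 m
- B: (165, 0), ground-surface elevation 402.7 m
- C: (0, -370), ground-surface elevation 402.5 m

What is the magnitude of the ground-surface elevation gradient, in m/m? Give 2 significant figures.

∂z/∂x = (402.7 − 403.0) / (165 − 0) = -0.001818
∂z/∂y = (402.5 − 403.0) / (-370 − 0) = +0.001351
|∇f| = √(-0.001818² + 0.001351²) = 0.002265 m/m

0.0023 m/m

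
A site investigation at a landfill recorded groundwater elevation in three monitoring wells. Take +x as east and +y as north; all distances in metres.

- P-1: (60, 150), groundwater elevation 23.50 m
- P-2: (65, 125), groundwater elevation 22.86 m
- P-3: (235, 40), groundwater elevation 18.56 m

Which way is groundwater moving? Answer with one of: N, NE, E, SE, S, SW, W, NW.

Taking P-1 as reference: P-2−P-1 = (5, -25, -0.64); P-3−P-1 = (175, -110, -4.94).
Determinant of the coordinate differences = 5·(-110) − 175·(-25) = 3825.
∂h/∂x = [(-0.64)·(-110) − (-4.94)·(-25)] / 3825 = -0.01388
∂h/∂y = [5·(-4.94) − 175·(-0.64)] / 3825 = +0.02282
Flow = −∇h = (+0.01388 east, -0.02282 north), which points southeast.

SE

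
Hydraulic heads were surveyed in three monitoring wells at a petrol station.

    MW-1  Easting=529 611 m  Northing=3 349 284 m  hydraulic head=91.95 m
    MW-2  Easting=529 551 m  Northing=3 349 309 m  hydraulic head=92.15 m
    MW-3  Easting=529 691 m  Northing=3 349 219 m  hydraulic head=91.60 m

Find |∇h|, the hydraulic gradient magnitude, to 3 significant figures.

Differences from MW-1: to MW-2 (Δx, Δy, Δh) = (-60, 25, +0.20); to MW-3 = (80, -65, -0.35).
Solve a·Δx + b·Δy = Δh: det = (-60)·(-65) − 80·25 = 1900.
∂h/∂x = [(+0.20)·(-65) − (-0.35)·25] / 1900 = -0.002237
∂h/∂y = [(-60)·(-0.35) − 80·(+0.20)] / 1900 = +0.002632
|∇h| = √(-0.002237² + 0.002632²) = 0.003454

0.00345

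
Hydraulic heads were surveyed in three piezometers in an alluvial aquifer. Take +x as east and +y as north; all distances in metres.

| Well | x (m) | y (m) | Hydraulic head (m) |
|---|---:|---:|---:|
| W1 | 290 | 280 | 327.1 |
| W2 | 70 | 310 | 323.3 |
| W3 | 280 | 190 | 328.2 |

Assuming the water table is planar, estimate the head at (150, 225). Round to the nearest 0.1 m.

325.7 m

Taking W1 as reference: W2−W1 = (-220, 30, -3.8); W3−W1 = (-10, -90, +1.1).
Solve a·Δx + b·Δy = Δh: det = (-220)·(-90) − (-10)·30 = 20100.
∂h/∂x = [(-3.8)·(-90) − (+1.1)·30] / 20100 = +0.01537
∂h/∂y = [(-220)·(+1.1) − (-10)·(-3.8)] / 20100 = -0.01393
h(150, 225) = 327.1 + (+0.01537)·(-140) + (-0.01393)·(-55) = 327.1 -2.152 +0.766 = 325.714 m.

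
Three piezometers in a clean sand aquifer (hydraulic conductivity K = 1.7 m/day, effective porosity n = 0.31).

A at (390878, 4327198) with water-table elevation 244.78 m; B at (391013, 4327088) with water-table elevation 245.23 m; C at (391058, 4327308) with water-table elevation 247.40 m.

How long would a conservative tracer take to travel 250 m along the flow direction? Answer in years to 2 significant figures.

With h = a·x + b·y + c and A as origin, the differences give:
  135·a + (-110)·b = +0.45
  180·a + 110·b = +2.62
Eliminate b (×110 and ×(-110), subtract): 34650·a = 337.700 → a = ∂h/∂x = +0.009746
Back-substitute: b = ∂h/∂y = +0.007870.
|∇h| = √(0.009746² + 0.007870²) = 0.01253
Seepage velocity v = K·i/n = 1.7 × 0.01253 / 0.31 = 0.06871 m/day.
t = 250 / 0.06871 = 3638 days = 9.96 years.

10.0 years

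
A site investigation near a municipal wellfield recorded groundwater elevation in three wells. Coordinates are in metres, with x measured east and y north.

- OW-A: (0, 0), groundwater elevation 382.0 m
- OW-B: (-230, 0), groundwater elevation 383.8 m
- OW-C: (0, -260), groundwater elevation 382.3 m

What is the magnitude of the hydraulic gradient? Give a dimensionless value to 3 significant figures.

0.00791

∂h/∂x = (383.8 − 382.0) / (-230 − 0) = -0.007826
∂h/∂y = (382.3 − 382.0) / (-260 − 0) = -0.001154
|∇h| = √(-0.007826² + -0.001154²) = 0.007911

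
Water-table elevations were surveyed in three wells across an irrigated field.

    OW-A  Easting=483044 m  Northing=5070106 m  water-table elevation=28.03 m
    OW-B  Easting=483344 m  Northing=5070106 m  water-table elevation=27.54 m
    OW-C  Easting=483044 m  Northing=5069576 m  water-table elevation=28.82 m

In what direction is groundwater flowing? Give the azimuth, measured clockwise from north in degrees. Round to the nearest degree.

∂h/∂x = (27.54 − 28.03) / (483344 − 483044) = -0.001633
∂h/∂y = (28.82 − 28.03) / (5069576 − 5070106) = -0.001491
Flow direction (−∇h) has components (+0.001633 E, +0.001491 N).
Azimuth = atan2(E, N) = atan2(+0.001633, +0.001491) = 47.6° ≈ 048°.

048°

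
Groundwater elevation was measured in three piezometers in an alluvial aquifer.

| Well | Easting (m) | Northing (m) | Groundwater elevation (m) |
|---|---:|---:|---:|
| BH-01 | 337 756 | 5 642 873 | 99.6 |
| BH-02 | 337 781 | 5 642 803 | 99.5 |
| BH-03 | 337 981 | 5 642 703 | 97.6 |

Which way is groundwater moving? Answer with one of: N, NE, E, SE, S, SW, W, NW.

E

Differences from BH-01: to BH-02 (Δx, Δy, Δh) = (25, -70, -0.1); to BH-03 = (225, -170, -2.0).
Determinant of the coordinate differences = 25·(-170) − 225·(-70) = 11500.
∂h/∂x = [(-0.1)·(-170) − (-2.0)·(-70)] / 11500 = -0.01070
∂h/∂y = [25·(-2.0) − 225·(-0.1)] / 11500 = -0.002391
Flow = −∇h = (+0.01070 east, +0.002391 north), which points east.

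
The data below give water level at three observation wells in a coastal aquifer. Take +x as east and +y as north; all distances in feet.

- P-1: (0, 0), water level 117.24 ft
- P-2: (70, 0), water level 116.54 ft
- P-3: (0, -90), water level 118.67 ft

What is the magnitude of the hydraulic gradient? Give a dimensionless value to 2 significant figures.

∂h/∂x = (116.54 − 117.24) / (70 − 0) = -0.010000
∂h/∂y = (118.67 − 117.24) / (-90 − 0) = -0.01589
|∇h| = √(-0.010000² + -0.01589²) = 0.01877

0.019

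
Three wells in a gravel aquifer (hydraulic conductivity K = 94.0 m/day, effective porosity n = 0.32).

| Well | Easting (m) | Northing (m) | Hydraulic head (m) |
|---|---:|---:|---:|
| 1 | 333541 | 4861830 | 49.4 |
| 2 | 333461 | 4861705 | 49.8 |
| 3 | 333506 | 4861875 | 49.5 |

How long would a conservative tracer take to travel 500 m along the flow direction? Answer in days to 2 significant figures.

440 days

Taking 1 as reference: 2−1 = (-80, -125, +0.4); 3−1 = (-35, 45, +0.1).
Solve a·Δx + b·Δy = Δh: det = (-80)·45 − (-35)·(-125) = -7975.
∂h/∂x = [(+0.4)·45 − (+0.1)·(-125)] / -7975 = -0.003824
∂h/∂y = [(-80)·(+0.1) − (-35)·(+0.4)] / -7975 = -0.0007524
|∇h| = √(-0.003824² + -0.0007524²) = 0.003897
Seepage velocity v = K·i/n = 94.0 × 0.003897 / 0.32 = 1.145 m/day.
t = 500 / 1.145 = 436.7 days.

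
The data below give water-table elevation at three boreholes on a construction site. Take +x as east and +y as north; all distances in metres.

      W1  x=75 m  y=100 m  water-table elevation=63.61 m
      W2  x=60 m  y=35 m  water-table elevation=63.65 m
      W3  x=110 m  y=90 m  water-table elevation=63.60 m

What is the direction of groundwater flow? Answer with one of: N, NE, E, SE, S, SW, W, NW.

With h = a·x + b·y + c and W1 as origin, the differences give:
  (-15)·a + (-65)·b = +0.04
  35·a + (-10)·b = -0.01
Eliminate b (×(-10) and ×(-65), subtract): 2425·a = -1.050 → a = ∂h/∂x = -0.0004330
Back-substitute: b = ∂h/∂y = -0.0005155.
Flow = −∇h = (+0.0004330 east, +0.0005155 north), which points northeast.

NE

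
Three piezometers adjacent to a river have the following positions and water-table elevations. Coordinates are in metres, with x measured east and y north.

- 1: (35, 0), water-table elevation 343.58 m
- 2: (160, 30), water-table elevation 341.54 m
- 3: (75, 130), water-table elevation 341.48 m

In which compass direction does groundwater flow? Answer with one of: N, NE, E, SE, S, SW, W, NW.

With h = a·x + b·y + c and 1 as origin, the differences give:
  125·a + 30·b = -2.04
  40·a + 130·b = -2.10
Eliminate b (×130 and ×30, subtract): 15050·a = -202.200 → a = ∂h/∂x = -0.01344
Back-substitute: b = ∂h/∂y = -0.01202.
Flow = −∇h = (+0.01344 east, +0.01202 north), which points northeast.

NE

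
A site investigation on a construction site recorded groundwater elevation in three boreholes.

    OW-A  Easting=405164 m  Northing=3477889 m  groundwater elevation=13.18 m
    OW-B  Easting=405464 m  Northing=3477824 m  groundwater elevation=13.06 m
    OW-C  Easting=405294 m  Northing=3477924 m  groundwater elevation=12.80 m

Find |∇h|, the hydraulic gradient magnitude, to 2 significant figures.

With h = a·x + b·y + c and OW-A as origin, the differences give:
  300·a + (-65)·b = -0.12
  130·a + 35·b = -0.38
Eliminate b (×35 and ×(-65), subtract): 18950·a = -28.900 → a = ∂h/∂x = -0.001525
Back-substitute: b = ∂h/∂y = -0.005193.
|∇h| = √(-0.001525² + -0.005193²) = 0.005412

0.0054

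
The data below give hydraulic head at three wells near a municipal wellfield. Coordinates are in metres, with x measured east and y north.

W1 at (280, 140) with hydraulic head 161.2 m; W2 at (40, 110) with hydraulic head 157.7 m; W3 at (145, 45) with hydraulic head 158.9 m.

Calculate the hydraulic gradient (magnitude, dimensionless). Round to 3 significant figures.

0.0147

Three-point gradient (reference W1): Δ to W2 = (-240, -30, -3.5), Δ to W3 = (-135, -95, -2.3).
∂h/∂x = +0.01405, ∂h/∂y = +0.004240 (det = 18750).
|∇h| = √(0.01405² + 0.004240²) = 0.01468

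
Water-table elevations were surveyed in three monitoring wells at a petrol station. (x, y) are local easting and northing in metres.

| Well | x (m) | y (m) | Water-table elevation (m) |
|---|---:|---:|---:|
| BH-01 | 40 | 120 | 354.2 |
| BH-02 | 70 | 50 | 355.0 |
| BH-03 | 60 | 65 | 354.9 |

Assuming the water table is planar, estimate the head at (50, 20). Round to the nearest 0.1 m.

356.0 m

With h = a·x + b·y + c and BH-01 as origin, the differences give:
  30·a + (-70)·b = +0.8
  20·a + (-55)·b = +0.7
Eliminate b (×(-55) and ×(-70), subtract): -250·a = 5.00 → a = ∂h/∂x = -0.02000
Back-substitute: b = ∂h/∂y = -0.02000.
h(50, 20) = 354.2 + (-0.02000)·(10) + (-0.02000)·(-100) = 354.2 -0.200 +2.000 = 356.000 m.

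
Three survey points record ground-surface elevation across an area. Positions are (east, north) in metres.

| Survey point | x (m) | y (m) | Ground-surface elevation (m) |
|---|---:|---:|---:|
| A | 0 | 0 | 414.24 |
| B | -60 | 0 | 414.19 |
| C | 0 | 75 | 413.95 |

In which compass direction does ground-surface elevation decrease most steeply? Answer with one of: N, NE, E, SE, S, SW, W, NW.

∂z/∂x = (414.19 − 414.24) / (-60 − 0) = +0.0008333
∂z/∂y = (413.95 − 414.24) / (75 − 0) = -0.003867
Steepest decrease is along −∇f = (-0.0008333 E, +0.003867 N) → north.

N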